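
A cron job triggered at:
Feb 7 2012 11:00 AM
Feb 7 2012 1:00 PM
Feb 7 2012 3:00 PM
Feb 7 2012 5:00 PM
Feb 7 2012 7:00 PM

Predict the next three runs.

The interval is a steady 2 hours (2, 2, 2, 2).
Feb 7 2012 7:00 PM + 2 h = Feb 7 2012 9:00 PM.
Feb 7 2012 9:00 PM + 2 h = Feb 7 2012 11:00 PM.
Feb 7 2012 11:00 PM + 2 h = Feb 8 2012 1:00 AM.

Feb 7 2012 9:00 PM, Feb 7 2012 11:00 PM, Feb 8 2012 1:00 AM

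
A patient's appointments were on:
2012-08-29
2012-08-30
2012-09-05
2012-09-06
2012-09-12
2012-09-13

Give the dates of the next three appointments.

Gaps: 1, 6, 1, 6, 1 days — not constant, but cyclic with period 2.
The events fall on every Wednesday and Thursday.
The following Wednesday is 2012-09-19.
Next Thursday: 2012-09-20.
The following Wednesday is 2012-09-26.

2012-09-19, 2012-09-20, 2012-09-26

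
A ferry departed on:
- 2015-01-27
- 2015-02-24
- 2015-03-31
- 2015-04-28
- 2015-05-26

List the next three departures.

2015-06-30, 2015-07-28, 2015-08-25

These are Tuesdays with 28, 35, 28, 28-day gaps.
Each is the final Tuesday of its month — 2015-03-31 is past the 28th, so '4th Tuesday' doesn't fit.
June 2015 ends with Tuesday 2015-06-30.
Last Tuesday of July 2015: 2015-07-28.
August 2015 ends with Tuesday 2015-08-25.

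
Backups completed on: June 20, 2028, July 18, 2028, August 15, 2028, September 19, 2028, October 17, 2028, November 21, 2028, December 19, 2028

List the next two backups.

January 16, 2029; February 20, 2029

All dates are Tuesdays, 28, 28, 35, 28, 35, 28 days apart.
Specifically, the 3rd Tuesday of each month.
3rd Tuesday of January 2029: January 16, 2029.
3rd Tuesday of February 2029: February 20, 2029.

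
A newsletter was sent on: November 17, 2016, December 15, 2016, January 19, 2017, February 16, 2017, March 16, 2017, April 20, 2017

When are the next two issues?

May 18, 2017; June 15, 2017

These are Thursdays at 28- or 35-day spacing (28, 35, 28, 28, 35).
The pattern: 3rd Thursday of the month.
May 2017 — 3rd Thursday is May 18, 2017.
3rd Thursday of June 2017: June 15, 2017.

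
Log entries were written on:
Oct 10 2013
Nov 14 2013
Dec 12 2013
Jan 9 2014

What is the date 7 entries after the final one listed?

Aug 14 2014

All dates are Thursdays, 35, 28, 28 days apart.
Specifically, the 2nd Thursday of each month.
February 2014 — 2nd Thursday is Feb 13 2014.
March 2014 — 2nd Thursday is Mar 13 2014.
2nd Thursday of April 2014: Apr 10 2014.
May 2014 — 2nd Thursday is May 8 2014.
2nd Thursday of June 2014: Jun 12 2014.
2nd Thursday of July 2014: Jul 10 2014.
2nd Thursday of August 2014: Aug 14 2014.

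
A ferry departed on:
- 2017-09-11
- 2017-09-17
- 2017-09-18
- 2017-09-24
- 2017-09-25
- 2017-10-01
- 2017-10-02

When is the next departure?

2017-10-08

Every event lands on a Monday or Sunday (gaps cycle 6, 1, 6, 1, 6, 1).
So the schedule is: every Monday and Sunday.
Next Sunday: 2017-10-08.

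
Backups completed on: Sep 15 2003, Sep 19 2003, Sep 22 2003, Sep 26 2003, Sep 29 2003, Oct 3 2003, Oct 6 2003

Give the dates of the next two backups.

Gaps: 4, 3, 4, 3, 4, 3 days — not constant, but cyclic with period 2.
The events fall on every Monday and Friday.
Next Friday: Oct 10 2003.
Next Monday: Oct 13 2003.

Oct 10 2003, Oct 13 2003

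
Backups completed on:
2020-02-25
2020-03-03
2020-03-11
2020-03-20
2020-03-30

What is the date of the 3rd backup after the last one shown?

2020-05-05

Gaps: 7, 8, 9, 10 days — each gap is 1 larger than the previous one.
Next gap: 11 days. 2020-03-30 + 11 days = 2020-04-10.
Next gap: 12 days. 2020-04-10 + 12 days = 2020-04-22.
Next gap: 13 days. 2020-04-22 + 13 days = 2020-05-05.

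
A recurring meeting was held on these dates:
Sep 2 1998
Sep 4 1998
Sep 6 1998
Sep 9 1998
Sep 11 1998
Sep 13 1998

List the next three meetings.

Gaps: 2, 2, 3, 2, 2 days — not constant, but cyclic with period 3.
The events fall on every Wednesday, Friday and Sunday.
The following Wednesday is Sep 16 1998.
The following Friday is Sep 18 1998.
Next Sunday: Sep 20 1998.

Sep 16 1998, Sep 18 1998, Sep 20 1998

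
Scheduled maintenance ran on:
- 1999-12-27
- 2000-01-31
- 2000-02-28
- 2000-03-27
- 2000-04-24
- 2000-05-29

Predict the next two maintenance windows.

2000-06-26, 2000-07-31

Every date is a Monday; gaps 35, 28, 28, 28, 35 days.
Each is the last Monday of its month (at least one falls on the 29th or later, ruling out '4th Monday').
Last Monday of June 2000: 2000-06-26.
Last Monday of July 2000: 2000-07-31.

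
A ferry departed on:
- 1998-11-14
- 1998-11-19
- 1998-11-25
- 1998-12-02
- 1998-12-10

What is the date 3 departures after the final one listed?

1999-01-09

Gaps: 5, 6, 7, 8 days — each gap is 1 larger than the previous one.
Next gap: 9 days. 1998-12-10 + 9 days = 1998-12-19.
Next gap: 10 days. 1998-12-19 + 10 days = 1998-12-29.
Next gap: 11 days. 1998-12-29 + 11 days = 1999-01-09.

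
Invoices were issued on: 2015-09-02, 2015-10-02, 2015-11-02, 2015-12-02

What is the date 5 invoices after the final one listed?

Gaps: 30, 31, 30 days — not constant. Every event is on the 2nd of the month.
Pattern: the 2nd of each month.
Next: January 2016 → 2016-01-02.
February 2016: 2016-02-02.
Next: March 2016 → 2016-03-02.
Next: April 2016 → 2016-04-02.
May 2016: 2016-05-02.

2016-05-02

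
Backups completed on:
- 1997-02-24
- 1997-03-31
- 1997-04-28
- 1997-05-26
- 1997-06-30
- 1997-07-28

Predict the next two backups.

All Mondays; the gaps (35, 28, 28, 35, 28) vary with month length.
This is the last Monday of each month.
August 1997 ends with Monday 1997-08-25.
Last Monday of September 1997: 1997-09-29.

1997-08-25, 1997-09-29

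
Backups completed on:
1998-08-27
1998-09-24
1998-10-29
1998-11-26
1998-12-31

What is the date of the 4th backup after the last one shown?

1999-04-29

Every date is a Thursday; gaps 28, 35, 28, 35 days.
Each is the last Thursday of its month (at least one falls on the 29th or later, ruling out '4th Thursday').
January 1999 ends with Thursday 1999-01-28.
Last Thursday of February 1999: 1999-02-25.
Last Thursday of March 1999: 1999-03-25.
Last Thursday of April 1999: 1999-04-29.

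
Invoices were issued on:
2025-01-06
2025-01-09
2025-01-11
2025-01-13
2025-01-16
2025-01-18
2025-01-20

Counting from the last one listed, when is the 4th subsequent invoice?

2025-01-30

Gaps: 3, 2, 2, 3, 2, 2 days — not constant, but cyclic with period 3.
The events fall on every Monday, Thursday and Saturday.
Next Thursday: 2025-01-23.
Next Saturday: 2025-01-25.
Next Monday: 2025-01-27.
Next Thursday: 2025-01-30.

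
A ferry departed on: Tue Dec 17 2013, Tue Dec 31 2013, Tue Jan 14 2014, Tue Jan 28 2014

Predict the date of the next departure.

Every event comes 14 days after the last (14, 14, 14).
Tue Jan 28 2014 + 14 days = Tue Feb 11 2014.

Tue Feb 11 2014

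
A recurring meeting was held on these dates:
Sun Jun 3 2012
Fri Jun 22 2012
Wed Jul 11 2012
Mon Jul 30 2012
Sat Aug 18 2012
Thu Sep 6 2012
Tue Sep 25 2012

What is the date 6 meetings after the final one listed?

Every event comes 19 days after the last (19, 19, 19, 19, 19, 19).
Tue Sep 25 2012 + 19 days = Sun Oct 14 2012.
Sun Oct 14 2012 + 19 days = Fri Nov 2 2012.
Fri Nov 2 2012 + 19 days = Wed Nov 21 2012.
Wed Nov 21 2012 + 19 days = Mon Dec 10 2012.
Mon Dec 10 2012 + 19 days = Sat Dec 29 2012.
Sat Dec 29 2012 + 19 days = Thu Jan 17 2013.

Thu Jan 17 2013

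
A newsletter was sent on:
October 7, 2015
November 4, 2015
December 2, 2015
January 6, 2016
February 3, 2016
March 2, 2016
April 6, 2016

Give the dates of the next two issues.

May 4, 2016; June 1, 2016

All dates are Wednesdays, 28, 28, 35, 28, 28, 35 days apart.
Specifically, the 1st Wednesday of each month.
May 2016 — 1st Wednesday is May 4, 2016.
June 2016 — 1st Wednesday is June 1, 2016.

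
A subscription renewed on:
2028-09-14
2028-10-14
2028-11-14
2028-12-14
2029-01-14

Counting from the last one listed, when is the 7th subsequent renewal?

2029-08-14

The day-of-month is always 14 (30, 31, 30, 31 days between events).
So this recurs on the 14th of each month.
Next: February 2029 → 2029-02-14.
March 2029: 2029-03-14.
April 2029: 2029-04-14.
May 2029: 2029-05-14.
June 2029: 2029-06-14.
July 2029: 2029-07-14.
Next: August 2029 → 2029-08-14.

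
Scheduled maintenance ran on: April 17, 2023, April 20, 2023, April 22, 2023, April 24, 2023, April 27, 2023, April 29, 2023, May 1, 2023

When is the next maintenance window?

Every event lands on a Monday or Thursday or Saturday (gaps cycle 3, 2, 2, 3, 2, 2).
So the schedule is: every Monday, Thursday and Saturday.
The following Thursday is May 4, 2023.

May 4, 2023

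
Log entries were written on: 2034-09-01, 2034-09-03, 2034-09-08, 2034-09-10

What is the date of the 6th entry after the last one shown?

2034-10-01

Every event lands on a Friday or Sunday (gaps cycle 2, 5, 2).
So the schedule is: every Friday and Sunday.
Next Friday: 2034-09-15.
Next Sunday: 2034-09-17.
Next Friday: 2034-09-22.
The following Sunday is 2034-09-24.
The following Friday is 2034-09-29.
Next Sunday: 2034-10-01.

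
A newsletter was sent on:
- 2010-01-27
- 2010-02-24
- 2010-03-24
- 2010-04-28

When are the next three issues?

2010-05-26, 2010-06-23, 2010-07-28

Gaps: 28, 28, 35 days — a mix of 28 and 35. Every date is a Wednesday.
Each is the 4th Wednesday of its month.
May 2010 — 4th Wednesday is 2010-05-26.
June 2010 — 4th Wednesday is 2010-06-23.
July 2010 — 4th Wednesday is 2010-07-28.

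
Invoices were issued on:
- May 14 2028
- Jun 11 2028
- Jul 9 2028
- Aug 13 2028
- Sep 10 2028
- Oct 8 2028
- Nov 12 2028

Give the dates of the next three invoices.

Dec 10 2028, Jan 14 2029, Feb 11 2029

All dates are Sundays, 28, 28, 35, 28, 28, 35 days apart.
Specifically, the 2nd Sunday of each month.
December 2028 — 2nd Sunday is Dec 10 2028.
2nd Sunday of January 2029: Jan 14 2029.
February 2029 — 2nd Sunday is Feb 11 2029.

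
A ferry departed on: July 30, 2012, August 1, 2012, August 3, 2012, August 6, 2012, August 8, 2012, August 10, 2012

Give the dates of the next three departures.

Every event lands on a Monday or Wednesday or Friday (gaps cycle 2, 2, 3, 2, 2).
So the schedule is: every Monday, Wednesday and Friday.
The following Monday is August 13, 2012.
The following Wednesday is August 15, 2012.
The following Friday is August 17, 2012.

August 13, 2012; August 15, 2012; August 17, 2012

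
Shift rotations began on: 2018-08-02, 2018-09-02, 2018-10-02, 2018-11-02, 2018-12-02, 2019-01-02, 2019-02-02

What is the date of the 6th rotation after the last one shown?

Each date is the 2nd; the gaps (31, 30, 31, 30, 31, 31) track the month lengths.
The rule is the 2nd of each month.
March 2019: 2019-03-02.
April 2019: 2019-04-02.
May 2019: 2019-05-02.
Next: June 2019 → 2019-06-02.
Next: July 2019 → 2019-07-02.
Next: August 2019 → 2019-08-02.

2019-08-02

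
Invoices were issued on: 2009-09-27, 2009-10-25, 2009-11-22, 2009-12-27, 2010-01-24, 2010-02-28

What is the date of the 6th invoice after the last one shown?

All dates are Sundays, 28, 28, 35, 28, 35 days apart.
Specifically, the 4th Sunday of each month.
4th Sunday of March 2010: 2010-03-28.
April 2010 — 4th Sunday is 2010-04-25.
4th Sunday of May 2010: 2010-05-23.
4th Sunday of June 2010: 2010-06-27.
July 2010 — 4th Sunday is 2010-07-25.
4th Sunday of August 2010: 2010-08-22.

2010-08-22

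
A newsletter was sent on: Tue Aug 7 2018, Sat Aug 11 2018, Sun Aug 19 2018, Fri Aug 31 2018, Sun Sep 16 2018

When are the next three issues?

Sat Oct 6 2018, Tue Oct 30 2018, Tue Nov 27 2018

Intervals are 4, 8, 12, 16 days — an arithmetic progression with common difference 4.
Next gap: 20 days. Sun Sep 16 2018 + 20 days = Sat Oct 6 2018.
Next gap: 24 days. Sat Oct 6 2018 + 24 days = Tue Oct 30 2018.
Next gap: 28 days. Tue Oct 30 2018 + 28 days = Tue Nov 27 2018.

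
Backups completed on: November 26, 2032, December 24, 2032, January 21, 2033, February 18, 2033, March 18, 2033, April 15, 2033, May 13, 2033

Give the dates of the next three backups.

June 10, 2033; July 8, 2033; August 5, 2033

The spacing is 28, 28, 28, 28, 28, 28 days — always 28 days.
May 13, 2033 + 28 days = June 10, 2033.
June 10, 2033 + 28 days = July 8, 2033.
July 8, 2033 + 28 days = August 5, 2033.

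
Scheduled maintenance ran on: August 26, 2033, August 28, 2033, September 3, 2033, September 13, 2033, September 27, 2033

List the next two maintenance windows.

October 15, 2033; November 6, 2033

Intervals are 2, 6, 10, 14 days — an arithmetic progression with common difference 4.
Next gap: 18 days. September 27, 2033 + 18 days = October 15, 2033.
Next gap: 22 days. October 15, 2033 + 22 days = November 6, 2033.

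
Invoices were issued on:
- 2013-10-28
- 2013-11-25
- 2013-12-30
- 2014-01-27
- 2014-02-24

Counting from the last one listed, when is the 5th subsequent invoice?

Every date is a Monday; gaps 28, 35, 28, 28 days.
Each is the last Monday of its month (at least one falls on the 29th or later, ruling out '4th Monday').
March 2014 ends with Monday 2014-03-31.
April 2014 ends with Monday 2014-04-28.
May 2014 ends with Monday 2014-05-26.
June 2014 ends with Monday 2014-06-30.
Last Monday of July 2014: 2014-07-28.

2014-07-28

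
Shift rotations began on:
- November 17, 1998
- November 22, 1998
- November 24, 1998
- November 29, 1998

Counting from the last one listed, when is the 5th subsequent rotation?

The gap pattern 5, 2, 5 repeats every 2 events.
These are the Tuesdays and Sundays of each week.
Next Tuesday: December 1, 1998.
The following Sunday is December 6, 1998.
Next Tuesday: December 8, 1998.
The following Sunday is December 13, 1998.
The following Tuesday is December 15, 1998.

December 15, 1998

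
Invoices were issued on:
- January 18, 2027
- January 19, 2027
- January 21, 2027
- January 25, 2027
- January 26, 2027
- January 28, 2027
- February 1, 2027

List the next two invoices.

Gaps: 1, 2, 4, 1, 2, 4 days — not constant, but cyclic with period 3.
The events fall on every Monday, Tuesday and Thursday.
The following Tuesday is February 2, 2027.
The following Thursday is February 4, 2027.

February 2, 2027; February 4, 2027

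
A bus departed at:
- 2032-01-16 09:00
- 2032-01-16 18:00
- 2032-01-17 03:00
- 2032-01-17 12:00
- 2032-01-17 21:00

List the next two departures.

The interval is a steady 9 hours (9, 9, 9, 9).
2032-01-17 21:00 + 9 h = 2032-01-18 06:00.
2032-01-18 06:00 + 9 h = 2032-01-18 15:00.

2032-01-18 06:00, 2032-01-18 15:00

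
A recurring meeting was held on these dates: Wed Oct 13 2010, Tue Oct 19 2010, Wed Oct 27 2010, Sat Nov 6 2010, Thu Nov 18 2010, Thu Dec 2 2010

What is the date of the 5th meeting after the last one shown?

Sat Mar 12 2011

The spacing grows by 2 each time: 6, 8, 10, 12, 14 days.
Next gap: 16 days. Thu Dec 2 2010 + 16 days = Sat Dec 18 2010.
Next gap: 18 days. Sat Dec 18 2010 + 18 days = Wed Jan 5 2011.
Next gap: 20 days. Wed Jan 5 2011 + 20 days = Tue Jan 25 2011.
Next gap: 22 days. Tue Jan 25 2011 + 22 days = Wed Feb 16 2011.
Next gap: 24 days. Wed Feb 16 2011 + 24 days = Sat Mar 12 2011.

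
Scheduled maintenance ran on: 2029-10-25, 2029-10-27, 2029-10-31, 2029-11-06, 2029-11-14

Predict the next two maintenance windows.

2029-11-24, 2029-12-06

Intervals are 2, 4, 6, 8 days — an arithmetic progression with common difference 2.
Next gap: 10 days. 2029-11-14 + 10 days = 2029-11-24.
Next gap: 12 days. 2029-11-24 + 12 days = 2029-12-06.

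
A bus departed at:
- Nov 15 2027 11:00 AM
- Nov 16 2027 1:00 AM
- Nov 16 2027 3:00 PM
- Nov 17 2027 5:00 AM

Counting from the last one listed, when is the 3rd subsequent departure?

Nov 18 2027 11:00 PM

Spacing: 14, 14, 14 h — constant 14 h.
Nov 17 2027 5:00 AM + 14 h = Nov 17 2027 7:00 PM.
Nov 17 2027 7:00 PM + 14 h = Nov 18 2027 9:00 AM.
Nov 18 2027 9:00 AM + 14 h = Nov 18 2027 11:00 PM.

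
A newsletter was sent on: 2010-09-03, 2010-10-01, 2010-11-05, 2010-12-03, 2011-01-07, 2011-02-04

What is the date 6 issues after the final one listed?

These are Fridays at 28- or 35-day spacing (28, 35, 28, 35, 28).
The pattern: 1st Friday of the month.
1st Friday of March 2011: 2011-03-04.
1st Friday of April 2011: 2011-04-01.
May 2011 — 1st Friday is 2011-05-06.
1st Friday of June 2011: 2011-06-03.
1st Friday of July 2011: 2011-07-01.
1st Friday of August 2011: 2011-08-05.

2011-08-05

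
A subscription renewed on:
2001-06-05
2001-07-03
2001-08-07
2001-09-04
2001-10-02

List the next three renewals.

2001-11-06, 2001-12-04, 2002-01-01

All dates are Tuesdays, 28, 35, 28, 28 days apart.
Specifically, the 1st Tuesday of each month.
November 2001 — 1st Tuesday is 2001-11-06.
1st Tuesday of December 2001: 2001-12-04.
January 2002 — 1st Tuesday is 2002-01-01.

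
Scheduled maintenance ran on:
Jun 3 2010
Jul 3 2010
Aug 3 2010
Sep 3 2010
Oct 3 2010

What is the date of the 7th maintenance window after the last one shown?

May 3 2011

Each date is the 3rd; the gaps (30, 31, 31, 30) track the month lengths.
The rule is the 3rd of each month.
November 2010: Nov 3 2010.
December 2010: Dec 3 2010.
Next: January 2011 → Jan 3 2011.
Next: February 2011 → Feb 3 2011.
March 2011: Mar 3 2011.
April 2011: Apr 3 2011.
May 2011: May 3 2011.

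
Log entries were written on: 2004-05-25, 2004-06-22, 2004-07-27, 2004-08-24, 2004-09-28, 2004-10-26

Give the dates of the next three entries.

2004-11-23, 2004-12-28, 2005-01-25

All dates are Tuesdays, 28, 35, 28, 35, 28 days apart.
Specifically, the 4th Tuesday of each month.
4th Tuesday of November 2004: 2004-11-23.
4th Tuesday of December 2004: 2004-12-28.
4th Tuesday of January 2005: 2005-01-25.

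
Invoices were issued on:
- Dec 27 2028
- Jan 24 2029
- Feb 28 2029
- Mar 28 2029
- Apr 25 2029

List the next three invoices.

May 23 2029, Jun 27 2029, Jul 25 2029

All dates are Wednesdays, 28, 35, 28, 28 days apart.
Specifically, the 4th Wednesday of each month.
May 2029 — 4th Wednesday is May 23 2029.
June 2029 — 4th Wednesday is Jun 27 2029.
4th Wednesday of July 2029: Jul 25 2029.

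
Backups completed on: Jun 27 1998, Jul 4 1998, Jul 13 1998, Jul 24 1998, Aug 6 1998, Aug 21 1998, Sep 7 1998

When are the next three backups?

Sep 26 1998, Oct 17 1998, Nov 9 1998

The spacing grows by 2 each time: 7, 9, 11, 13, 15, 17 days.
Next gap: 19 days. Sep 7 1998 + 19 days = Sep 26 1998.
Next gap: 21 days. Sep 26 1998 + 21 days = Oct 17 1998.
Next gap: 23 days. Oct 17 1998 + 23 days = Nov 9 1998.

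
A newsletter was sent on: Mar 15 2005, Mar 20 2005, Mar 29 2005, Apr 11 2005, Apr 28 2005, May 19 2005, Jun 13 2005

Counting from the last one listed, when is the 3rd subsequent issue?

Gaps: 5, 9, 13, 17, 21, 25 days — each gap is 4 larger than the previous one.
Next gap: 29 days. Jun 13 2005 + 29 days = Jul 12 2005.
Next gap: 33 days. Jul 12 2005 + 33 days = Aug 14 2005.
Next gap: 37 days. Aug 14 2005 + 37 days = Sep 20 2005.

Sep 20 2005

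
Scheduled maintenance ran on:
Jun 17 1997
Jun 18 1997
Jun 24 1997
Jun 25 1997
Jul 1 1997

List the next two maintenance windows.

Gaps: 1, 6, 1, 6 days — not constant, but cyclic with period 2.
The events fall on every Tuesday and Wednesday.
The following Wednesday is Jul 2 1997.
Next Tuesday: Jul 8 1997.

Jul 2 1997, Jul 8 1997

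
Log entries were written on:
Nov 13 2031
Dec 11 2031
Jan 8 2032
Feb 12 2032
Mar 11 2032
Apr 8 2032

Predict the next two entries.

Gaps: 28, 28, 35, 28, 28 days — a mix of 28 and 35. Every date is a Thursday.
Each is the 2nd Thursday of its month.
2nd Thursday of May 2032: May 13 2032.
2nd Thursday of June 2032: Jun 10 2032.

May 13 2032, Jun 10 2032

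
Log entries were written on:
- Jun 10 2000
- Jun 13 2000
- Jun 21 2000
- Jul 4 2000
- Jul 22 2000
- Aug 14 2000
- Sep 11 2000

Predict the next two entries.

The spacing grows by 5 each time: 3, 8, 13, 18, 23, 28 days.
Next gap: 33 days. Sep 11 2000 + 33 days = Oct 14 2000.
Next gap: 38 days. Oct 14 2000 + 38 days = Nov 21 2000.

Oct 14 2000, Nov 21 2000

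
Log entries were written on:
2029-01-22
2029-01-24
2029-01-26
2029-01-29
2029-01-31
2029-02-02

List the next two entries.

The gap pattern 2, 2, 3, 2, 2 repeats every 3 events.
These are the Mondays, Wednesdays and Fridays of each week.
Next Monday: 2029-02-05.
The following Wednesday is 2029-02-07.

2029-02-05, 2029-02-07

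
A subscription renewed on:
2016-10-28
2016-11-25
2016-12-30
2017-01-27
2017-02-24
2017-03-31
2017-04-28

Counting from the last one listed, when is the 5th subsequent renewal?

2017-09-29

These are Fridays with 28, 35, 28, 28, 35, 28-day gaps.
Each is the final Friday of its month — 2016-12-30 is past the 28th, so '4th Friday' doesn't fit.
Last Friday of May 2017: 2017-05-26.
June 2017 ends with Friday 2017-06-30.
July 2017 ends with Friday 2017-07-28.
August 2017 ends with Friday 2017-08-25.
Last Friday of September 2017: 2017-09-29.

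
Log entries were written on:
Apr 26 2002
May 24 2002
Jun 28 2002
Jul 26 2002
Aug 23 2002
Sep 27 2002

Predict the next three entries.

Oct 25 2002, Nov 22 2002, Dec 27 2002

These are Fridays at 28- or 35-day spacing (28, 35, 28, 28, 35).
The pattern: 4th Friday of the month.
October 2002 — 4th Friday is Oct 25 2002.
4th Friday of November 2002: Nov 22 2002.
December 2002 — 4th Friday is Dec 27 2002.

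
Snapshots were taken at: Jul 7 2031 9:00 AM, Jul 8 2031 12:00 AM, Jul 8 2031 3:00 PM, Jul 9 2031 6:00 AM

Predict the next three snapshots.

The interval is a steady 15 hours (15, 15, 15).
Jul 9 2031 6:00 AM + 15 h = Jul 9 2031 9:00 PM.
Jul 9 2031 9:00 PM + 15 h = Jul 10 2031 12:00 PM.
Jul 10 2031 12:00 PM + 15 h = Jul 11 2031 3:00 AM.

Jul 9 2031 9:00 PM, Jul 10 2031 12:00 PM, Jul 11 2031 3:00 AM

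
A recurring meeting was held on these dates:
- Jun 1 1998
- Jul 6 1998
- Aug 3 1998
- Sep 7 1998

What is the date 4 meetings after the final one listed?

All dates are Mondays, 35, 28, 35 days apart.
Specifically, the 1st Monday of each month.
October 1998 — 1st Monday is Oct 5 1998.
1st Monday of November 1998: Nov 2 1998.
1st Monday of December 1998: Dec 7 1998.
January 1999 — 1st Monday is Jan 4 1999.

Jan 4 1999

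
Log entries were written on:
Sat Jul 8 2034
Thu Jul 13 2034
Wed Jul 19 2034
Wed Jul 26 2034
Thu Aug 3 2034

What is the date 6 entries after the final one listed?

Wed Oct 11 2034

The spacing grows by 1 each time: 5, 6, 7, 8 days.
Next gap: 9 days. Thu Aug 3 2034 + 9 days = Sat Aug 12 2034.
Next gap: 10 days. Sat Aug 12 2034 + 10 days = Tue Aug 22 2034.
Next gap: 11 days. Tue Aug 22 2034 + 11 days = Sat Sep 2 2034.
Next gap: 12 days. Sat Sep 2 2034 + 12 days = Thu Sep 14 2034.
Next gap: 13 days. Thu Sep 14 2034 + 13 days = Wed Sep 27 2034.
Next gap: 14 days. Wed Sep 27 2034 + 14 days = Wed Oct 11 2034.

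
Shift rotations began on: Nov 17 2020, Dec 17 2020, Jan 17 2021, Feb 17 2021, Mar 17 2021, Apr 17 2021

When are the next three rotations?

Each date is the 17th; the gaps (30, 31, 31, 28, 31) track the month lengths.
The rule is the 17th of each month.
May 2021: May 17 2021.
June 2021: Jun 17 2021.
July 2021: Jul 17 2021.

May 17 2021, Jun 17 2021, Jul 17 2021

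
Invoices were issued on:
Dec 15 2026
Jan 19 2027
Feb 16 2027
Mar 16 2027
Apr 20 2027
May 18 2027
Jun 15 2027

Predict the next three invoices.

Gaps: 35, 28, 28, 35, 28, 28 days — a mix of 28 and 35. Every date is a Tuesday.
Each is the 3rd Tuesday of its month.
3rd Tuesday of July 2027: Jul 20 2027.
August 2027 — 3rd Tuesday is Aug 17 2027.
3rd Tuesday of September 2027: Sep 21 2027.

Jul 20 2027, Aug 17 2027, Sep 21 2027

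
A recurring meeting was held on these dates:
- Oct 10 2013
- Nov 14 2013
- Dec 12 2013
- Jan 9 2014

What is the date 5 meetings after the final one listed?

Jun 12 2014

Gaps: 35, 28, 28 days — a mix of 28 and 35. Every date is a Thursday.
Each is the 2nd Thursday of its month.
2nd Thursday of February 2014: Feb 13 2014.
2nd Thursday of March 2014: Mar 13 2014.
2nd Thursday of April 2014: Apr 10 2014.
May 2014 — 2nd Thursday is May 8 2014.
2nd Thursday of June 2014: Jun 12 2014.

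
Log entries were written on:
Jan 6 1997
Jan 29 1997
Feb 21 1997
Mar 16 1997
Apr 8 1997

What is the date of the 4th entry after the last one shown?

Gaps between consecutive events: 23, 23, 23, 23 days — a constant 23-day interval.
Apr 8 1997 + 23 days = May 1 1997.
May 1 1997 + 23 days = May 24 1997.
May 24 1997 + 23 days = Jun 16 1997.
Jun 16 1997 + 23 days = Jul 9 1997.

Jul 9 1997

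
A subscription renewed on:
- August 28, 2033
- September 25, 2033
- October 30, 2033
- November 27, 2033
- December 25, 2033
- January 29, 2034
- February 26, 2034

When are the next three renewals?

March 26, 2034; April 30, 2034; May 28, 2034

All Sundays; the gaps (28, 35, 28, 28, 35, 28) vary with month length.
This is the last Sunday of each month.
March 2034 ends with Sunday March 26, 2034.
Last Sunday of April 2034: April 30, 2034.
Last Sunday of May 2034: May 28, 2034.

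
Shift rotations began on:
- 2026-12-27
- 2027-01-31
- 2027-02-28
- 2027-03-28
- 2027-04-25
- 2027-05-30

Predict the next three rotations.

These are Sundays with 35, 28, 28, 28, 35-day gaps.
Each is the final Sunday of its month — 2027-01-31 is past the 28th, so '4th Sunday' doesn't fit.
June 2027 ends with Sunday 2027-06-27.
Last Sunday of July 2027: 2027-07-25.
August 2027 ends with Sunday 2027-08-29.

2027-06-27, 2027-07-25, 2027-08-29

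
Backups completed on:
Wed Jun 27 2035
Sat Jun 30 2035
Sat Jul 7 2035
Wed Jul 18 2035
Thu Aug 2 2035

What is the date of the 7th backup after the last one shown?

Thu Mar 6 2036

Gaps: 3, 7, 11, 15 days — each gap is 4 larger than the previous one.
Next gap: 19 days. Thu Aug 2 2035 + 19 days = Tue Aug 21 2035.
Next gap: 23 days. Tue Aug 21 2035 + 23 days = Thu Sep 13 2035.
Next gap: 27 days. Thu Sep 13 2035 + 27 days = Wed Oct 10 2035.
Next gap: 31 days. Wed Oct 10 2035 + 31 days = Sat Nov 10 2035.
Next gap: 35 days. Sat Nov 10 2035 + 35 days = Sat Dec 15 2035.
Next gap: 39 days. Sat Dec 15 2035 + 39 days = Wed Jan 23 2036.
Next gap: 43 days. Wed Jan 23 2036 + 43 days = Thu Mar 6 2036.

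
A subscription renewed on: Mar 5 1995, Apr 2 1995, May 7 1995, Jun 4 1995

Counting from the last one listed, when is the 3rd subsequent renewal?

Sep 3 1995

All dates are Sundays, 28, 35, 28 days apart.
Specifically, the 1st Sunday of each month.
1st Sunday of July 1995: Jul 2 1995.
1st Sunday of August 1995: Aug 6 1995.
1st Sunday of September 1995: Sep 3 1995.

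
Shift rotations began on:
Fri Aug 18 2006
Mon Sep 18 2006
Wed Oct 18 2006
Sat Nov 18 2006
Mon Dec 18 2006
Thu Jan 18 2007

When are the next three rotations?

Sun Feb 18 2007, Sun Mar 18 2007, Wed Apr 18 2007

Gaps: 31, 30, 31, 30, 31 days — not constant. Every event is on the 18th of the month.
Pattern: the 18th of each month.
Next: February 2007 → Sun Feb 18 2007.
March 2007: Sun Mar 18 2007.
April 2007: Wed Apr 18 2007.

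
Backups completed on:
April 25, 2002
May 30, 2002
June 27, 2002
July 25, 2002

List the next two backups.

Every date is a Thursday; gaps 35, 28, 28 days.
Each is the last Thursday of its month (at least one falls on the 29th or later, ruling out '4th Thursday').
August 2002 ends with Thursday August 29, 2002.
September 2002 ends with Thursday September 26, 2002.

August 29, 2002; September 26, 2002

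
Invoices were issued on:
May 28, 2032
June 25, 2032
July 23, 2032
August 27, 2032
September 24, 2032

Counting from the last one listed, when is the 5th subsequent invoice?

These are Fridays at 28- or 35-day spacing (28, 28, 35, 28).
The pattern: 4th Friday of the month.
4th Friday of October 2032: October 22, 2032.
November 2032 — 4th Friday is November 26, 2032.
December 2032 — 4th Friday is December 24, 2032.
4th Friday of January 2033: January 28, 2033.
4th Friday of February 2033: February 25, 2033.

February 25, 2033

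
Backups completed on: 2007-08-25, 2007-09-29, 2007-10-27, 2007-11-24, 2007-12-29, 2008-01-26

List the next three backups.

All Saturdays; the gaps (35, 28, 28, 35, 28) vary with month length.
This is the last Saturday of each month.
February 2008 ends with Saturday 2008-02-23.
Last Saturday of March 2008: 2008-03-29.
April 2008 ends with Saturday 2008-04-26.

2008-02-23, 2008-03-29, 2008-04-26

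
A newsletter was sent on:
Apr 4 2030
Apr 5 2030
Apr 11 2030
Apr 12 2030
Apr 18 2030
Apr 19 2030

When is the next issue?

Every event lands on a Thursday or Friday (gaps cycle 1, 6, 1, 6, 1).
So the schedule is: every Thursday and Friday.
The following Thursday is Apr 25 2030.

Apr 25 2030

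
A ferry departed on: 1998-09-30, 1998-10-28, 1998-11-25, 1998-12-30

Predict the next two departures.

Every date is a Wednesday; gaps 28, 28, 35 days.
Each is the last Wednesday of its month (at least one falls on the 29th or later, ruling out '4th Wednesday').
Last Wednesday of January 1999: 1999-01-27.
Last Wednesday of February 1999: 1999-02-24.

1999-01-27, 1999-02-24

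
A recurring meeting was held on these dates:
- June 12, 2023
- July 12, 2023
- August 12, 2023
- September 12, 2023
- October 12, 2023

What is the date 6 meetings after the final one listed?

Each date is the 12th; the gaps (30, 31, 31, 30) track the month lengths.
The rule is the 12th of each month.
November 2023: November 12, 2023.
Next: December 2023 → December 12, 2023.
January 2024: January 12, 2024.
February 2024: February 12, 2024.
Next: March 2024 → March 12, 2024.
April 2024: April 12, 2024.

April 12, 2024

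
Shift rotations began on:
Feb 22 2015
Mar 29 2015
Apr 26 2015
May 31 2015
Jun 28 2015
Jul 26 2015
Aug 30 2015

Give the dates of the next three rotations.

All Sundays; the gaps (35, 28, 35, 28, 28, 35) vary with month length.
This is the last Sunday of each month.
September 2015 ends with Sunday Sep 27 2015.
October 2015 ends with Sunday Oct 25 2015.
November 2015 ends with Sunday Nov 29 2015.

Sep 27 2015, Oct 25 2015, Nov 29 2015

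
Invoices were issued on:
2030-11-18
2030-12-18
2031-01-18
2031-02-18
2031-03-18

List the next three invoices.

Each date is the 18th; the gaps (30, 31, 31, 28) track the month lengths.
The rule is the 18th of each month.
Next: April 2031 → 2031-04-18.
Next: May 2031 → 2031-05-18.
June 2031: 2031-06-18.

2031-04-18, 2031-05-18, 2031-06-18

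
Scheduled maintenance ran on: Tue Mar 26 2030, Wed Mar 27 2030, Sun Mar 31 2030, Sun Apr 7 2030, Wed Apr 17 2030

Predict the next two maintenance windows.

Intervals are 1, 4, 7, 10 days — an arithmetic progression with common difference 3.
Next gap: 13 days. Wed Apr 17 2030 + 13 days = Tue Apr 30 2030.
Next gap: 16 days. Tue Apr 30 2030 + 16 days = Thu May 16 2030.

Tue Apr 30 2030, Thu May 16 2030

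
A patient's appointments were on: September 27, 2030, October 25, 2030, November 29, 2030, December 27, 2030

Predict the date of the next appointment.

All Fridays; the gaps (28, 35, 28) vary with month length.
This is the last Friday of each month.
January 2031 ends with Friday January 31, 2031.

January 31, 2031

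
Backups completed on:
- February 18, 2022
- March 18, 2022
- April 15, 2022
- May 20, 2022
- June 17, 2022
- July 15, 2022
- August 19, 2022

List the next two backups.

These are Fridays at 28- or 35-day spacing (28, 28, 35, 28, 28, 35).
The pattern: 3rd Friday of the month.
September 2022 — 3rd Friday is September 16, 2022.
3rd Friday of October 2022: October 21, 2022.

September 16, 2022; October 21, 2022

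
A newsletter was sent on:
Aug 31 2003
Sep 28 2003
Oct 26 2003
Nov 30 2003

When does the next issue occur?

Every date is a Sunday; gaps 28, 28, 35 days.
Each is the last Sunday of its month (at least one falls on the 29th or later, ruling out '4th Sunday').
Last Sunday of December 2003: Dec 28 2003.

Dec 28 2003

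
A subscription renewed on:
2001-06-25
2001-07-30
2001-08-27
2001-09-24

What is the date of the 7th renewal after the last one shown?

These are Mondays with 35, 28, 28-day gaps.
Each is the final Monday of its month — 2001-07-30 is past the 28th, so '4th Monday' doesn't fit.
Last Monday of October 2001: 2001-10-29.
November 2001 ends with Monday 2001-11-26.
December 2001 ends with Monday 2001-12-31.
January 2002 ends with Monday 2002-01-28.
February 2002 ends with Monday 2002-02-25.
March 2002 ends with Monday 2002-03-25.
Last Monday of April 2002: 2002-04-29.

2002-04-29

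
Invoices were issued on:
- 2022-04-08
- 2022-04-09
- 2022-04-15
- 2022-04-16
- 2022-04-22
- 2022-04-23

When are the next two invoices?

2022-04-29, 2022-04-30

Gaps: 1, 6, 1, 6, 1 days — not constant, but cyclic with period 2.
The events fall on every Friday and Saturday.
Next Friday: 2022-04-29.
Next Saturday: 2022-04-30.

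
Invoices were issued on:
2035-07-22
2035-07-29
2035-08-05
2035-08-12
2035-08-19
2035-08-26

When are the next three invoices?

2035-09-02, 2035-09-09, 2035-09-16

Every event comes 7 days after the last (7, 7, 7, 7, 7).
2035-08-26 + 7 days = 2035-09-02.
2035-09-02 + 7 days = 2035-09-09.
2035-09-09 + 7 days = 2035-09-16.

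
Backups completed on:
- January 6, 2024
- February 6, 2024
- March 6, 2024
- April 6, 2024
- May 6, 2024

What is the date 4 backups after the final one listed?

September 6, 2024

The day-of-month is always 6 (31, 29, 31, 30 days between events).
So this recurs on the 6th of each month.
June 2024: June 6, 2024.
Next: July 2024 → July 6, 2024.
August 2024: August 6, 2024.
September 2024: September 6, 2024.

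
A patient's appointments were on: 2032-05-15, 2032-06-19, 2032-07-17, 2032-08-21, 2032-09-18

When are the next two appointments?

These are Saturdays at 28- or 35-day spacing (35, 28, 35, 28).
The pattern: 3rd Saturday of the month.
3rd Saturday of October 2032: 2032-10-16.
3rd Saturday of November 2032: 2032-11-20.

2032-10-16, 2032-11-20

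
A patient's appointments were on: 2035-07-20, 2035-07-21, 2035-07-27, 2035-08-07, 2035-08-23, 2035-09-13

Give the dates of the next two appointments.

2035-10-09, 2035-11-09

Intervals are 1, 6, 11, 16, 21 days — an arithmetic progression with common difference 5.
Next gap: 26 days. 2035-09-13 + 26 days = 2035-10-09.
Next gap: 31 days. 2035-10-09 + 31 days = 2035-11-09.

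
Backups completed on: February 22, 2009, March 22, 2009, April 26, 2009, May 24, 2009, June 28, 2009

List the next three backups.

These are Sundays at 28- or 35-day spacing (28, 35, 28, 35).
The pattern: 4th Sunday of the month.
4th Sunday of July 2009: July 26, 2009.
August 2009 — 4th Sunday is August 23, 2009.
4th Sunday of September 2009: September 27, 2009.

July 26, 2009; August 23, 2009; September 27, 2009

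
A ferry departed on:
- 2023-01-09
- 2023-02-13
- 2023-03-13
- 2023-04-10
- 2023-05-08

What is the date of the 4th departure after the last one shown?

2023-09-11

These are Mondays at 28- or 35-day spacing (35, 28, 28, 28).
The pattern: 2nd Monday of the month.
June 2023 — 2nd Monday is 2023-06-12.
2nd Monday of July 2023: 2023-07-10.
August 2023 — 2nd Monday is 2023-08-14.
2nd Monday of September 2023: 2023-09-11.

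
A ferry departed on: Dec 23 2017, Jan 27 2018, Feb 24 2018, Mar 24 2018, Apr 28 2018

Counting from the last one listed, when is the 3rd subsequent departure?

These are Saturdays at 28- or 35-day spacing (35, 28, 28, 35).
The pattern: 4th Saturday of the month.
May 2018 — 4th Saturday is May 26 2018.
4th Saturday of June 2018: Jun 23 2018.
4th Saturday of July 2018: Jul 28 2018.

Jul 28 2018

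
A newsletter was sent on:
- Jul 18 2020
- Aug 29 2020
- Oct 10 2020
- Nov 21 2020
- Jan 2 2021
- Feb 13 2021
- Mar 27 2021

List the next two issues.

May 8 2021, Jun 19 2021

Gaps between consecutive events: 42, 42, 42, 42, 42, 42 days — a constant 42-day interval.
Mar 27 2021 + 42 days = May 8 2021.
May 8 2021 + 42 days = Jun 19 2021.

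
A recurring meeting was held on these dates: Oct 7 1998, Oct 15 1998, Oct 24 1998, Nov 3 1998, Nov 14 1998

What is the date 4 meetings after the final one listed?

Jan 7 1999

Gaps: 8, 9, 10, 11 days — each gap is 1 larger than the previous one.
Next gap: 12 days. Nov 14 1998 + 12 days = Nov 26 1998.
Next gap: 13 days. Nov 26 1998 + 13 days = Dec 9 1998.
Next gap: 14 days. Dec 9 1998 + 14 days = Dec 23 1998.
Next gap: 15 days. Dec 23 1998 + 15 days = Jan 7 1999.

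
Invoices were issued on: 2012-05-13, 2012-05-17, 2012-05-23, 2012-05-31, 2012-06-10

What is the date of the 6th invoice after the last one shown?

The spacing grows by 2 each time: 4, 6, 8, 10 days.
Next gap: 12 days. 2012-06-10 + 12 days = 2012-06-22.
Next gap: 14 days. 2012-06-22 + 14 days = 2012-07-06.
Next gap: 16 days. 2012-07-06 + 16 days = 2012-07-22.
Next gap: 18 days. 2012-07-22 + 18 days = 2012-08-09.
Next gap: 20 days. 2012-08-09 + 20 days = 2012-08-29.
Next gap: 22 days. 2012-08-29 + 22 days = 2012-09-20.

2012-09-20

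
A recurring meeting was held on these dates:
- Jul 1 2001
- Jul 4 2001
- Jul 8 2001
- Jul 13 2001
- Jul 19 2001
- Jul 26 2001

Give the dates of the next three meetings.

Aug 3 2001, Aug 12 2001, Aug 22 2001

Gaps: 3, 4, 5, 6, 7 days — each gap is 1 larger than the previous one.
Next gap: 8 days. Jul 26 2001 + 8 days = Aug 3 2001.
Next gap: 9 days. Aug 3 2001 + 9 days = Aug 12 2001.
Next gap: 10 days. Aug 12 2001 + 10 days = Aug 22 2001.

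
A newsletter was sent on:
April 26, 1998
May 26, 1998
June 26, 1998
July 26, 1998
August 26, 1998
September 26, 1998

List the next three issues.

Each date is the 26th; the gaps (30, 31, 30, 31, 31) track the month lengths.
The rule is the 26th of each month.
October 1998: October 26, 1998.
Next: November 1998 → November 26, 1998.
Next: December 1998 → December 26, 1998.

October 26, 1998; November 26, 1998; December 26, 1998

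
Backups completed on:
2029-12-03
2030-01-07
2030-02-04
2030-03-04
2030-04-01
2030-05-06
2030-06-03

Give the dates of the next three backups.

2030-07-01, 2030-08-05, 2030-09-02

All dates are Mondays, 35, 28, 28, 28, 35, 28 days apart.
Specifically, the 1st Monday of each month.
July 2030 — 1st Monday is 2030-07-01.
August 2030 — 1st Monday is 2030-08-05.
1st Monday of September 2030: 2030-09-02.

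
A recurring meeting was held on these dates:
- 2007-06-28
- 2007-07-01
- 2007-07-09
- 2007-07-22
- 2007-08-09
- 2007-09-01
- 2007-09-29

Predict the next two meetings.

2007-11-01, 2007-12-09

Gaps: 3, 8, 13, 18, 23, 28 days — each gap is 5 larger than the previous one.
Next gap: 33 days. 2007-09-29 + 33 days = 2007-11-01.
Next gap: 38 days. 2007-11-01 + 38 days = 2007-12-09.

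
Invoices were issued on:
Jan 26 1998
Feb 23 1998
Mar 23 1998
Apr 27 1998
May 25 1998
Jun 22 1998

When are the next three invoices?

Jul 27 1998, Aug 24 1998, Sep 28 1998

All dates are Mondays, 28, 28, 35, 28, 28 days apart.
Specifically, the 4th Monday of each month.
4th Monday of July 1998: Jul 27 1998.
August 1998 — 4th Monday is Aug 24 1998.
4th Monday of September 1998: Sep 28 1998.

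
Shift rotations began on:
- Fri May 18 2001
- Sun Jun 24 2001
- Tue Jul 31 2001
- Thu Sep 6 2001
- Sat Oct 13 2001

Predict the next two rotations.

Every event comes 37 days after the last (37, 37, 37, 37).
Sat Oct 13 2001 + 37 days = Mon Nov 19 2001.
Mon Nov 19 2001 + 37 days = Wed Dec 26 2001.

Mon Nov 19 2001, Wed Dec 26 2001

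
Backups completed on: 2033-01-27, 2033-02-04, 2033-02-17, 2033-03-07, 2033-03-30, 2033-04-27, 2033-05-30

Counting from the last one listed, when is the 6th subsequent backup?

2034-03-29

Intervals are 8, 13, 18, 23, 28, 33 days — an arithmetic progression with common difference 5.
Next gap: 38 days. 2033-05-30 + 38 days = 2033-07-07.
Next gap: 43 days. 2033-07-07 + 43 days = 2033-08-19.
Next gap: 48 days. 2033-08-19 + 48 days = 2033-10-06.
Next gap: 53 days. 2033-10-06 + 53 days = 2033-11-28.
Next gap: 58 days. 2033-11-28 + 58 days = 2034-01-25.
Next gap: 63 days. 2034-01-25 + 63 days = 2034-03-29.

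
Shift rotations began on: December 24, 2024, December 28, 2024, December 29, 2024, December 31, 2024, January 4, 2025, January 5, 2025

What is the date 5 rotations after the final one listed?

January 18, 2025

The gap pattern 4, 1, 2, 4, 1 repeats every 3 events.
These are the Tuesdays, Saturdays and Sundays of each week.
Next Tuesday: January 7, 2025.
Next Saturday: January 11, 2025.
The following Sunday is January 12, 2025.
The following Tuesday is January 14, 2025.
The following Saturday is January 18, 2025.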